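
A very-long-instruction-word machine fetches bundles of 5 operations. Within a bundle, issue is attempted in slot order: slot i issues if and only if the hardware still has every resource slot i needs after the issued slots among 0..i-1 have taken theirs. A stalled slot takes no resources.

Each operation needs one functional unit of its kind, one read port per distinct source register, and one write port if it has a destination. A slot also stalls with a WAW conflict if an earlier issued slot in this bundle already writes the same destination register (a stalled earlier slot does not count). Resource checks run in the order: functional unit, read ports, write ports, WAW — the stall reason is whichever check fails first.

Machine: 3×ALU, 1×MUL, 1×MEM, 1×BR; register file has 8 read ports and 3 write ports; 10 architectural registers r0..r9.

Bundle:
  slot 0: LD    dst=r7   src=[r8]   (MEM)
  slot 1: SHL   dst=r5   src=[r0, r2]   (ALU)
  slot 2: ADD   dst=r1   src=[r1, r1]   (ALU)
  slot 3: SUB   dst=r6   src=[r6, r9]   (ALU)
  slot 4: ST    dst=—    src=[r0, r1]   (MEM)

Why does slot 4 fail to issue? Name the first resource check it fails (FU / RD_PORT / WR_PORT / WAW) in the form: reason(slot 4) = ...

reason(slot 4) = FU

slot 0 (MEM): ISSUE — free A3,Mu1,Ld0,B1 rp7 wp2
slot 1 (ALU): ISSUE — free A2,Mu1,Ld0,B1 rp5 wp1
slot 2 (ALU): ISSUE — free A1,Mu1,Ld0,B1 rp4 wp0
slot 3 (ALU): stall WR_PORT — free A1,Mu1,Ld0,B1 rp4 wp0
slot 4 (MEM): stall FU — free A1,Mu1,Ld0,B1 rp4 wp0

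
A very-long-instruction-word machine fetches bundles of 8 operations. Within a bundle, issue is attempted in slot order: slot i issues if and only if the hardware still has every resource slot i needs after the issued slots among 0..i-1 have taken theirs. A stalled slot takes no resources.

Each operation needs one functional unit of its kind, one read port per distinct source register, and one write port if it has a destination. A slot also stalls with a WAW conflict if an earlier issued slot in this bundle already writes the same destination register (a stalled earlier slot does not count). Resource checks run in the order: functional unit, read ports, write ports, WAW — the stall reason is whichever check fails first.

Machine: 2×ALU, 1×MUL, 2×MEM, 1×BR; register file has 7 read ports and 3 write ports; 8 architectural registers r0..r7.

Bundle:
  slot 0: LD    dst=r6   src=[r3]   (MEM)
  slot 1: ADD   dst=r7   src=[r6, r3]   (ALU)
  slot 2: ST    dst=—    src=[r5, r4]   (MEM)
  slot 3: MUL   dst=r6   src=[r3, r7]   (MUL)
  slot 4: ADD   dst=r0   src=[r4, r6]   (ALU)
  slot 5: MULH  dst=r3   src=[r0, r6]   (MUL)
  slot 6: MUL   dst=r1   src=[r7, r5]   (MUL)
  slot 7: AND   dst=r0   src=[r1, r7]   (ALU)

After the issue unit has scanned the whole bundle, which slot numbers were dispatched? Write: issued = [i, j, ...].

slot 0 (MEM): ISSUE — free A2,Mu1,Ld1,B1 rp6 wp2
slot 1 (ALU): ISSUE — free A1,Mu1,Ld1,B1 rp4 wp1
slot 2 (MEM): ISSUE — free A1,Mu1,Ld0,B1 rp2 wp1
slot 3 (MUL): stall WAW — free A1,Mu1,Ld0,B1 rp2 wp1
slot 4 (ALU): ISSUE — free A0,Mu1,Ld0,B1 rp0 wp0
slot 5 (MUL): stall RD_PORT — free A0,Mu1,Ld0,B1 rp0 wp0
slot 6 (MUL): stall RD_PORT — free A0,Mu1,Ld0,B1 rp0 wp0
slot 7 (ALU): stall FU — free A0,Mu1,Ld0,B1 rp0 wp0

issued = [0, 1, 2, 4]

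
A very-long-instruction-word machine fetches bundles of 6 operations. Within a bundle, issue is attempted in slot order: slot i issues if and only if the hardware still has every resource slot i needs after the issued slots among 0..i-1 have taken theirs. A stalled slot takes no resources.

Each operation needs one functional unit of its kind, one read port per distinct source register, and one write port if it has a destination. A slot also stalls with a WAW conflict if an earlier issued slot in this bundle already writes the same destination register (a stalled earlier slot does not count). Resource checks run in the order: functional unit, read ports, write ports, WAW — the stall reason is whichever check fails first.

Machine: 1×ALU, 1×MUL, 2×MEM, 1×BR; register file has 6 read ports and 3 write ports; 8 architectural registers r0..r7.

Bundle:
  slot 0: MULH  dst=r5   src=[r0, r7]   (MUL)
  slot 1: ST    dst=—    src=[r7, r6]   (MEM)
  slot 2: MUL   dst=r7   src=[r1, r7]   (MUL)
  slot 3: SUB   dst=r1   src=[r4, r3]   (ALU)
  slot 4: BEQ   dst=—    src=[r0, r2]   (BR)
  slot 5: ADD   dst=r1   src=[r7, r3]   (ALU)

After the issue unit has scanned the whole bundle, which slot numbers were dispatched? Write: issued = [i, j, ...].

#0 MUL src=r0,r7 dispatched  <A:1 Mu:0 Ld:2 B:1 rd:4 wr:2>
#1 MEM src=r7,r6 dispatched  <A:1 Mu:0 Ld:1 B:1 rd:2 wr:2>
#2 MUL src=r1,r7 held:FU  <A:1 Mu:0 Ld:1 B:1 rd:2 wr:2>
#3 ALU src=r4,r3 dispatched  <A:0 Mu:0 Ld:1 B:1 rd:0 wr:1>
#4 BR src=r0,r2 held:RD_PORT  <A:0 Mu:0 Ld:1 B:1 rd:0 wr:1>
#5 ALU src=r7,r3 held:FU  <A:0 Mu:0 Ld:1 B:1 rd:0 wr:1>

issued = [0, 1, 3]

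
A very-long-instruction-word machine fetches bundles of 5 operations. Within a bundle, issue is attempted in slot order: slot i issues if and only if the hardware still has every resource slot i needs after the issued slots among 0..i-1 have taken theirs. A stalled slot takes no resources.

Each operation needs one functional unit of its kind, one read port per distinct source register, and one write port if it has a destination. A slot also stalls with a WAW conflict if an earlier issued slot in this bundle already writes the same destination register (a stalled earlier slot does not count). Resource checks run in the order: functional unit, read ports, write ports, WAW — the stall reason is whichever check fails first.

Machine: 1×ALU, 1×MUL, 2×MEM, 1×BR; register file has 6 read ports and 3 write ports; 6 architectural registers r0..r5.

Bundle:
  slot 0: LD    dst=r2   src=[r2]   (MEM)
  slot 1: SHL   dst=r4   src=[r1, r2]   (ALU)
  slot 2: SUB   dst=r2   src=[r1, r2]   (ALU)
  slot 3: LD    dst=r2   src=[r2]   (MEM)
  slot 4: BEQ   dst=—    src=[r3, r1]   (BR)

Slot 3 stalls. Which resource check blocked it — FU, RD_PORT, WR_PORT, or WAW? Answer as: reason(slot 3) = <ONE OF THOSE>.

reason(slot 3) = WAW

#0 MEM src=r2 dispatched  <A:1 Mu:1 Ld:1 B:1 rd:5 wr:2>
#1 ALU src=r1,r2 dispatched  <A:0 Mu:1 Ld:1 B:1 rd:3 wr:1>
#2 ALU src=r1,r2 held:FU  <A:0 Mu:1 Ld:1 B:1 rd:3 wr:1>
#3 MEM src=r2 held:WAW  <A:0 Mu:1 Ld:1 B:1 rd:3 wr:1>
#4 BR src=r3,r1 dispatched  <A:0 Mu:1 Ld:1 B:0 rd:1 wr:1>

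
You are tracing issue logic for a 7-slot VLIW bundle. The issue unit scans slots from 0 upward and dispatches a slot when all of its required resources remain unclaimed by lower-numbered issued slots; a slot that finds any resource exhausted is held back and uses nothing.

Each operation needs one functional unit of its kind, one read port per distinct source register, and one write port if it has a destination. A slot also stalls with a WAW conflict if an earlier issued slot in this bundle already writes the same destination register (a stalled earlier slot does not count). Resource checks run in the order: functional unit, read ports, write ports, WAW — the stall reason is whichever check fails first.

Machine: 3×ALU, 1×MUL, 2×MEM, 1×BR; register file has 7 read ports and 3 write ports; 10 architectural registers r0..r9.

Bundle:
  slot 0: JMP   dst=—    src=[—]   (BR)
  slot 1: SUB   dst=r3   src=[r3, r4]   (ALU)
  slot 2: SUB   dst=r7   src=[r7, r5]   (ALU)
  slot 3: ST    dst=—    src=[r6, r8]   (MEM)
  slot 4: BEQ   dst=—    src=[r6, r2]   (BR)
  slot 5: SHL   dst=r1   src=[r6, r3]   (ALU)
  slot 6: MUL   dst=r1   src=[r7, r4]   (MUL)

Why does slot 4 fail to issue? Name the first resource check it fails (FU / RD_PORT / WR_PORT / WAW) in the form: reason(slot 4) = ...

reason(slot 4) = FU

slot 0 (BR): ISSUE — free A3,Mu1,Ld2,B0 rp7 wp3
slot 1 (ALU): ISSUE — free A2,Mu1,Ld2,B0 rp5 wp2
slot 2 (ALU): ISSUE — free A1,Mu1,Ld2,B0 rp3 wp1
slot 3 (MEM): ISSUE — free A1,Mu1,Ld1,B0 rp1 wp1
slot 4 (BR): stall FU — free A1,Mu1,Ld1,B0 rp1 wp1
slot 5 (ALU): stall RD_PORT — free A1,Mu1,Ld1,B0 rp1 wp1
slot 6 (MUL): stall RD_PORT — free A1,Mu1,Ld1,B0 rp1 wp1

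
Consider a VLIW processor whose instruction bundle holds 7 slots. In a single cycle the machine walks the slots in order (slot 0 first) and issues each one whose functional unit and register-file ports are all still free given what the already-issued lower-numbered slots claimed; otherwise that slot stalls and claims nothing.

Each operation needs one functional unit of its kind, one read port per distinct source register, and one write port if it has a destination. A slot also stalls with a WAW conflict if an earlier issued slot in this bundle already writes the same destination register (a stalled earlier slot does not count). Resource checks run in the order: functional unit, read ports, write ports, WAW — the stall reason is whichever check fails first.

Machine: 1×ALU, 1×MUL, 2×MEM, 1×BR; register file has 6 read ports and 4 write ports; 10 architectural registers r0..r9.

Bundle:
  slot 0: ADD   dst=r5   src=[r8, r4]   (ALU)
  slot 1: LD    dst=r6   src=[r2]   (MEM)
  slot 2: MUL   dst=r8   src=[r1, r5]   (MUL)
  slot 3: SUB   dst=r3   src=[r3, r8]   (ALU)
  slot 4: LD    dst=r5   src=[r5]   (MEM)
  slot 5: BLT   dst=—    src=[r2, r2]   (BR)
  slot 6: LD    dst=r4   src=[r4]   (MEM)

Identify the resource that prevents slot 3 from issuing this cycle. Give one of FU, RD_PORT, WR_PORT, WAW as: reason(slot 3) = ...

reason(slot 3) = FU

(0) want 1×ALU +2rd +1wr — yes → AL0|MU1|ME2|BR1|rd4|wr3
(1) want 1×MEM +1rd +1wr — yes → AL0|MU1|ME1|BR1|rd3|wr2
(2) want 1×MUL +2rd +1wr — yes → AL0|MU0|ME1|BR1|rd1|wr1
(3) want 1×ALU +2rd +1wr — FU → AL0|MU0|ME1|BR1|rd1|wr1
(4) want 1×MEM +1rd +1wr — WAW → AL0|MU0|ME1|BR1|rd1|wr1
(5) want 1×BR +1rd +0wr — yes → AL0|MU0|ME1|BR0|rd0|wr1
(6) want 1×MEM +1rd +1wr — RD_PORT → AL0|MU0|ME1|BR0|rd0|wr1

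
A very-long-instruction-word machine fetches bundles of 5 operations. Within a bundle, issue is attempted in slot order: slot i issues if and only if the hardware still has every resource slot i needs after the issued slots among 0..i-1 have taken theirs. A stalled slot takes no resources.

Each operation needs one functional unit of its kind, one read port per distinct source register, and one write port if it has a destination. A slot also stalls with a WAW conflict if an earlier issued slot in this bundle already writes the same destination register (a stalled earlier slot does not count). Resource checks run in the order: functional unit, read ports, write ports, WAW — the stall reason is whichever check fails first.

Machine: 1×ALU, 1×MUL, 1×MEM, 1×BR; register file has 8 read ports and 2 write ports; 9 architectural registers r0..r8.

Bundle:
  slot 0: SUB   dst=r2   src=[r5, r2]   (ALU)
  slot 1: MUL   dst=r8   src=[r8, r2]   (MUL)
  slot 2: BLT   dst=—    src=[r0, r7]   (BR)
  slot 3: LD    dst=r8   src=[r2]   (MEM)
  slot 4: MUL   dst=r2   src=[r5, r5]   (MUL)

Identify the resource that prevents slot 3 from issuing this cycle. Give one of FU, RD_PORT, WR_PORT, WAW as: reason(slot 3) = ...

#0 ALU src=r5,r2 dispatched  <A:0 Mu:1 Ld:1 B:1 rd:6 wr:1>
#1 MUL src=r8,r2 dispatched  <A:0 Mu:0 Ld:1 B:1 rd:4 wr:0>
#2 BR src=r0,r7 dispatched  <A:0 Mu:0 Ld:1 B:0 rd:2 wr:0>
#3 MEM src=r2 held:WR_PORT  <A:0 Mu:0 Ld:1 B:0 rd:2 wr:0>
#4 MUL src=r5,r5 held:FU  <A:0 Mu:0 Ld:1 B:0 rd:2 wr:0>

reason(slot 3) = WR_PORT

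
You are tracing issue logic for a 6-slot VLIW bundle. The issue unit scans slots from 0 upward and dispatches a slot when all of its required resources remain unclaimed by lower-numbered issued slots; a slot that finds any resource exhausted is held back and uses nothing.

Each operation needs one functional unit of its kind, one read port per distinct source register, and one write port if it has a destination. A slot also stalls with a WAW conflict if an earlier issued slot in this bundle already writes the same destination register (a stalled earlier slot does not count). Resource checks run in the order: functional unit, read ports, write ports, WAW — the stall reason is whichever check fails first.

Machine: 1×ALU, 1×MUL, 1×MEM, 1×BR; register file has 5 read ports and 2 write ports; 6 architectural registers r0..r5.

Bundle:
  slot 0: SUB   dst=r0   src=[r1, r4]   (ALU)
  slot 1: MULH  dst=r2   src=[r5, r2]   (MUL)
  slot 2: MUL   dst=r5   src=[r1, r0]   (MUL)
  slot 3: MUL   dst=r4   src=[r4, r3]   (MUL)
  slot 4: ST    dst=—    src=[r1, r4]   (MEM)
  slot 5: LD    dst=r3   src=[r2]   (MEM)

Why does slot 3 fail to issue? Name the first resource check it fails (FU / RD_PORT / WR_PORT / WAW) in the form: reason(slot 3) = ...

(0) want 1×ALU +2rd +1wr — yes → AL0|MU1|ME1|BR1|rd3|wr1
(1) want 1×MUL +2rd +1wr — yes → AL0|MU0|ME1|BR1|rd1|wr0
(2) want 1×MUL +2rd +1wr — FU → AL0|MU0|ME1|BR1|rd1|wr0
(3) want 1×MUL +2rd +1wr — FU → AL0|MU0|ME1|BR1|rd1|wr0
(4) want 1×MEM +2rd +0wr — RD_PORT → AL0|MU0|ME1|BR1|rd1|wr0
(5) want 1×MEM +1rd +1wr — WR_PORT → AL0|MU0|ME1|BR1|rd1|wr0

reason(slot 3) = FU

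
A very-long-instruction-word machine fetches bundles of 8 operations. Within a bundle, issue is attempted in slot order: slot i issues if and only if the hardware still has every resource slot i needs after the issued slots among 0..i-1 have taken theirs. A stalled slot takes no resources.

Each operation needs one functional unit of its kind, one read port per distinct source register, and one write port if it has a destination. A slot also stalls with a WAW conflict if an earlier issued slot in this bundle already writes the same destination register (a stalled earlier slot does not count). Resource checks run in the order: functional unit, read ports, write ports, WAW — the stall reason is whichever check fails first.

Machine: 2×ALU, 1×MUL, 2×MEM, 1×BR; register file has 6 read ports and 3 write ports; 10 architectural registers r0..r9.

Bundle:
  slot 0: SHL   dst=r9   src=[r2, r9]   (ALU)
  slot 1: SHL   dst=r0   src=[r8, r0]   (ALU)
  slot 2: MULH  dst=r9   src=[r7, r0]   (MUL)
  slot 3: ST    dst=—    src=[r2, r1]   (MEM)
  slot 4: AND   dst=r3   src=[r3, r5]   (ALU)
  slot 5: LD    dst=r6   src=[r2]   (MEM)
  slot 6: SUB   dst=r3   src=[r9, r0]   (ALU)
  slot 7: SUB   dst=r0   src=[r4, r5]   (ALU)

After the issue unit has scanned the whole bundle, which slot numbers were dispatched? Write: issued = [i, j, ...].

slot 0 (ALU): ISSUE — free A1,Mu1,Ld2,B1 rp4 wp2
slot 1 (ALU): ISSUE — free A0,Mu1,Ld2,B1 rp2 wp1
slot 2 (MUL): stall WAW — free A0,Mu1,Ld2,B1 rp2 wp1
slot 3 (MEM): ISSUE — free A0,Mu1,Ld1,B1 rp0 wp1
slot 4 (ALU): stall FU — free A0,Mu1,Ld1,B1 rp0 wp1
slot 5 (MEM): stall RD_PORT — free A0,Mu1,Ld1,B1 rp0 wp1
slot 6 (ALU): stall FU — free A0,Mu1,Ld1,B1 rp0 wp1
slot 7 (ALU): stall FU — free A0,Mu1,Ld1,B1 rp0 wp1

issued = [0, 1, 3]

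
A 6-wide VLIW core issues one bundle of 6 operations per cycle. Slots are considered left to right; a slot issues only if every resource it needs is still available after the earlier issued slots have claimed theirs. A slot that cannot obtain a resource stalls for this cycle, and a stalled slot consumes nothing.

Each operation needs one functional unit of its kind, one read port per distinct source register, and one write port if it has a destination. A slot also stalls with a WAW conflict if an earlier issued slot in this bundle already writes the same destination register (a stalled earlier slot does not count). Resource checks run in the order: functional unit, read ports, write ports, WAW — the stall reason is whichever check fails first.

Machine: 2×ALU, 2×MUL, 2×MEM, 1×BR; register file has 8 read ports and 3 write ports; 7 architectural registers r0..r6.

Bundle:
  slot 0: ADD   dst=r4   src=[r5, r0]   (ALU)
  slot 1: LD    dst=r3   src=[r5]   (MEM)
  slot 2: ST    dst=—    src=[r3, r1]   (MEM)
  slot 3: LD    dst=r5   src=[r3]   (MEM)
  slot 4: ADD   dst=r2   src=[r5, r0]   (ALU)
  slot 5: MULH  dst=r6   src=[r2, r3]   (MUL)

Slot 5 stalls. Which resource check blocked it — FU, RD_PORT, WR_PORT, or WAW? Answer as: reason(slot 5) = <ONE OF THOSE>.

reason(slot 5) = RD_PORT

slot 0 (ALU): ISSUE — free A1,Mu2,Ld2,B1 rp6 wp2
slot 1 (MEM): ISSUE — free A1,Mu2,Ld1,B1 rp5 wp1
slot 2 (MEM): ISSUE — free A1,Mu2,Ld0,B1 rp3 wp1
slot 3 (MEM): stall FU — free A1,Mu2,Ld0,B1 rp3 wp1
slot 4 (ALU): ISSUE — free A0,Mu2,Ld0,B1 rp1 wp0
slot 5 (MUL): stall RD_PORT — free A0,Mu2,Ld0,B1 rp1 wp0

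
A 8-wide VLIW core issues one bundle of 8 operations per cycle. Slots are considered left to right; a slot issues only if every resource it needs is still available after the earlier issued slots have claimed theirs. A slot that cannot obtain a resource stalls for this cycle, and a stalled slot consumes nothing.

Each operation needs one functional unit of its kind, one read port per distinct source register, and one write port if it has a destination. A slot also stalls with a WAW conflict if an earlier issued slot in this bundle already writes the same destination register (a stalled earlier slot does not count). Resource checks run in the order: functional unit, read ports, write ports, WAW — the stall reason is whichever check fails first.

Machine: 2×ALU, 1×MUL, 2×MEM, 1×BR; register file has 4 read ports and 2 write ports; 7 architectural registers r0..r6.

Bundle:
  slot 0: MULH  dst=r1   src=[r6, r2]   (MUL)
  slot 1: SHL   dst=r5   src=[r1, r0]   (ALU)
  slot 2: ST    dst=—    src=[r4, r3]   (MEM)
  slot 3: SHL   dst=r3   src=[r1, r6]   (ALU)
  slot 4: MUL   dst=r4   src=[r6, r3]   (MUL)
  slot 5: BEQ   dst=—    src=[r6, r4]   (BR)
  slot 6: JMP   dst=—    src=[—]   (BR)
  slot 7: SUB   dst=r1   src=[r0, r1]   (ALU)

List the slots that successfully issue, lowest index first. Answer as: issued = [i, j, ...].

issued = [0, 1, 6]

[0] MUL needs rd=2 wr=1: ok; after: ALU=2 MUL=0 MEM=2 BR=1, R=2, W=1
[1] ALU needs rd=2 wr=1: ok; after: ALU=1 MUL=0 MEM=2 BR=1, R=0, W=0
[2] MEM needs rd=2 wr=0: RD_PORT; after: ALU=1 MUL=0 MEM=2 BR=1, R=0, W=0
[3] ALU needs rd=2 wr=1: RD_PORT; after: ALU=1 MUL=0 MEM=2 BR=1, R=0, W=0
[4] MUL needs rd=2 wr=1: FU; after: ALU=1 MUL=0 MEM=2 BR=1, R=0, W=0
[5] BR needs rd=2 wr=0: RD_PORT; after: ALU=1 MUL=0 MEM=2 BR=1, R=0, W=0
[6] BR needs rd=0 wr=0: ok; after: ALU=1 MUL=0 MEM=2 BR=0, R=0, W=0
[7] ALU needs rd=2 wr=1: RD_PORT; after: ALU=1 MUL=0 MEM=2 BR=0, R=0, W=0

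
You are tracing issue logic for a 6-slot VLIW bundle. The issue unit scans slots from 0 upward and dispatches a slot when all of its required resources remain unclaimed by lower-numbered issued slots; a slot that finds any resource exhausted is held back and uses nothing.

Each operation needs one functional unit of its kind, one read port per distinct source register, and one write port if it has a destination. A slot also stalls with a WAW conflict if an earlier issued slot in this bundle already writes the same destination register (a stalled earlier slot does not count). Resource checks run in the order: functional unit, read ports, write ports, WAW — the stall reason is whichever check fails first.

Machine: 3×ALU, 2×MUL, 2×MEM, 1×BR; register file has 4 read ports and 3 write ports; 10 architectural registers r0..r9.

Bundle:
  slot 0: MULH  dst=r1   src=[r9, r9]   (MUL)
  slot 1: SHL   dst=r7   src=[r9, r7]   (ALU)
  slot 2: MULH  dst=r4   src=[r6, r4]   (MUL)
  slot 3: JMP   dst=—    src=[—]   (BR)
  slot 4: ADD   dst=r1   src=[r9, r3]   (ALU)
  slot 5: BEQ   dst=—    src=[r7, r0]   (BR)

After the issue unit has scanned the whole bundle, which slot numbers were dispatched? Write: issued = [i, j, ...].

[0] MUL needs rd=1 wr=1: ok; after: ALU=3 MUL=1 MEM=2 BR=1, R=3, W=2
[1] ALU needs rd=2 wr=1: ok; after: ALU=2 MUL=1 MEM=2 BR=1, R=1, W=1
[2] MUL needs rd=2 wr=1: RD_PORT; after: ALU=2 MUL=1 MEM=2 BR=1, R=1, W=1
[3] BR needs rd=0 wr=0: ok; after: ALU=2 MUL=1 MEM=2 BR=0, R=1, W=1
[4] ALU needs rd=2 wr=1: RD_PORT; after: ALU=2 MUL=1 MEM=2 BR=0, R=1, W=1
[5] BR needs rd=2 wr=0: FU; after: ALU=2 MUL=1 MEM=2 BR=0, R=1, W=1

issued = [0, 1, 3]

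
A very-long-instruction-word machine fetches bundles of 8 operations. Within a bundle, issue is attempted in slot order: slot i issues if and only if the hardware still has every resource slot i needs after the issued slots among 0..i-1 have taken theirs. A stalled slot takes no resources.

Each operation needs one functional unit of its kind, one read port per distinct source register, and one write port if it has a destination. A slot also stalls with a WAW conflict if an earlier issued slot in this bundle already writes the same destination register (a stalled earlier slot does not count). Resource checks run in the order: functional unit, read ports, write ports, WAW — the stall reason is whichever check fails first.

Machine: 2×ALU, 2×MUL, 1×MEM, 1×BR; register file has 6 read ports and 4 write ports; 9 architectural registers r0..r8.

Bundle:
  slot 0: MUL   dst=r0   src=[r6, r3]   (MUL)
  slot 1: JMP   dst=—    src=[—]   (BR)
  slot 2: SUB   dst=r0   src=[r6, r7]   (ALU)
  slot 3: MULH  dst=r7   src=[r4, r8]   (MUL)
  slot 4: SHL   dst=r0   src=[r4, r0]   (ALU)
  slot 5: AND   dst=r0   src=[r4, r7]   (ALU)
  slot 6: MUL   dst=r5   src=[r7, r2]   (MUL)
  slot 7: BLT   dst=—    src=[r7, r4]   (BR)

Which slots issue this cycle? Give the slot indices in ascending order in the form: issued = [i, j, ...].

issued = [0, 1, 3]

#0 MUL src=r6,r3 dispatched  <A:2 Mu:1 Ld:1 B:1 rd:4 wr:3>
#1 BR src=- dispatched  <A:2 Mu:1 Ld:1 B:0 rd:4 wr:3>
#2 ALU src=r6,r7 held:WAW  <A:2 Mu:1 Ld:1 B:0 rd:4 wr:3>
#3 MUL src=r4,r8 dispatched  <A:2 Mu:0 Ld:1 B:0 rd:2 wr:2>
#4 ALU src=r4,r0 held:WAW  <A:2 Mu:0 Ld:1 B:0 rd:2 wr:2>
#5 ALU src=r4,r7 held:WAW  <A:2 Mu:0 Ld:1 B:0 rd:2 wr:2>
#6 MUL src=r7,r2 held:FU  <A:2 Mu:0 Ld:1 B:0 rd:2 wr:2>
#7 BR src=r7,r4 held:FU  <A:2 Mu:0 Ld:1 B:0 rd:2 wr:2>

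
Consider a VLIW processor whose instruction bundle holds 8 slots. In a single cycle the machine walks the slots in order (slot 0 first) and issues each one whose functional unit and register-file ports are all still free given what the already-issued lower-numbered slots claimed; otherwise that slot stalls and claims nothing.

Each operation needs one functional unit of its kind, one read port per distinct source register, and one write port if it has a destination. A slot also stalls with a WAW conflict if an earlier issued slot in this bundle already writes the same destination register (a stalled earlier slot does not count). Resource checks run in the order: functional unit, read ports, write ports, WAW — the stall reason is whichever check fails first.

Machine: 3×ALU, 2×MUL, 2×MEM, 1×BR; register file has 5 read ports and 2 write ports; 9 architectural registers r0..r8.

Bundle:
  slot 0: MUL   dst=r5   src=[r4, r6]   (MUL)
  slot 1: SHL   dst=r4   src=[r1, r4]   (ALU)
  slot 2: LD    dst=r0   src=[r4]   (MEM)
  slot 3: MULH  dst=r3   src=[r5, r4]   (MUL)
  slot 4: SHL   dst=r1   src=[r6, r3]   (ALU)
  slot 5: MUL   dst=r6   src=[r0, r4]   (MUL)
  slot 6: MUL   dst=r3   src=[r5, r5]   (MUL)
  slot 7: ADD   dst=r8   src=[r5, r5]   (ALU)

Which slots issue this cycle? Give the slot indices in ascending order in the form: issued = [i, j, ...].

#0 MUL src=r4,r6 dispatched  <A:3 Mu:1 Ld:2 B:1 rd:3 wr:1>
#1 ALU src=r1,r4 dispatched  <A:2 Mu:1 Ld:2 B:1 rd:1 wr:0>
#2 MEM src=r4 held:WR_PORT  <A:2 Mu:1 Ld:2 B:1 rd:1 wr:0>
#3 MUL src=r5,r4 held:RD_PORT  <A:2 Mu:1 Ld:2 B:1 rd:1 wr:0>
#4 ALU src=r6,r3 held:RD_PORT  <A:2 Mu:1 Ld:2 B:1 rd:1 wr:0>
#5 MUL src=r0,r4 held:RD_PORT  <A:2 Mu:1 Ld:2 B:1 rd:1 wr:0>
#6 MUL src=r5,r5 held:WR_PORT  <A:2 Mu:1 Ld:2 B:1 rd:1 wr:0>
#7 ALU src=r5,r5 held:WR_PORT  <A:2 Mu:1 Ld:2 B:1 rd:1 wr:0>

issued = [0, 1]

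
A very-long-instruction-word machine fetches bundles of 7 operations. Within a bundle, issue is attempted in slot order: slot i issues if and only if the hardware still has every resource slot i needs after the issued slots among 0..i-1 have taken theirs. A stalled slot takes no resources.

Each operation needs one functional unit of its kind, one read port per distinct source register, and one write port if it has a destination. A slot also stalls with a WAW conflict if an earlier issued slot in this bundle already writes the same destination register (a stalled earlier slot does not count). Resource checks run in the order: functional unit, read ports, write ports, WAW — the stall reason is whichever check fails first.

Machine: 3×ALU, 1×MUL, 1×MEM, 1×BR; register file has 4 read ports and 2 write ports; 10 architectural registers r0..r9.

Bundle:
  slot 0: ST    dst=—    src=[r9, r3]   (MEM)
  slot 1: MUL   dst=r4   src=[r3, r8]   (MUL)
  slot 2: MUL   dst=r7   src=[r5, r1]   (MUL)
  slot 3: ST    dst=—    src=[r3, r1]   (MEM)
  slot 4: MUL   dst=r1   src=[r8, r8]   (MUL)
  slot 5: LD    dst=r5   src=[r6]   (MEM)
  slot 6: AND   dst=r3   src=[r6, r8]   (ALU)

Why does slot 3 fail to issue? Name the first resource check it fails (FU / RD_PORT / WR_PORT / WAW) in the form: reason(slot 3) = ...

reason(slot 3) = FU

[0] MEM needs rd=2 wr=0: ok; after: ALU=3 MUL=1 MEM=0 BR=1, R=2, W=2
[1] MUL needs rd=2 wr=1: ok; after: ALU=3 MUL=0 MEM=0 BR=1, R=0, W=1
[2] MUL needs rd=2 wr=1: FU; after: ALU=3 MUL=0 MEM=0 BR=1, R=0, W=1
[3] MEM needs rd=2 wr=0: FU; after: ALU=3 MUL=0 MEM=0 BR=1, R=0, W=1
[4] MUL needs rd=1 wr=1: FU; after: ALU=3 MUL=0 MEM=0 BR=1, R=0, W=1
[5] MEM needs rd=1 wr=1: FU; after: ALU=3 MUL=0 MEM=0 BR=1, R=0, W=1
[6] ALU needs rd=2 wr=1: RD_PORT; after: ALU=3 MUL=0 MEM=0 BR=1, R=0, W=1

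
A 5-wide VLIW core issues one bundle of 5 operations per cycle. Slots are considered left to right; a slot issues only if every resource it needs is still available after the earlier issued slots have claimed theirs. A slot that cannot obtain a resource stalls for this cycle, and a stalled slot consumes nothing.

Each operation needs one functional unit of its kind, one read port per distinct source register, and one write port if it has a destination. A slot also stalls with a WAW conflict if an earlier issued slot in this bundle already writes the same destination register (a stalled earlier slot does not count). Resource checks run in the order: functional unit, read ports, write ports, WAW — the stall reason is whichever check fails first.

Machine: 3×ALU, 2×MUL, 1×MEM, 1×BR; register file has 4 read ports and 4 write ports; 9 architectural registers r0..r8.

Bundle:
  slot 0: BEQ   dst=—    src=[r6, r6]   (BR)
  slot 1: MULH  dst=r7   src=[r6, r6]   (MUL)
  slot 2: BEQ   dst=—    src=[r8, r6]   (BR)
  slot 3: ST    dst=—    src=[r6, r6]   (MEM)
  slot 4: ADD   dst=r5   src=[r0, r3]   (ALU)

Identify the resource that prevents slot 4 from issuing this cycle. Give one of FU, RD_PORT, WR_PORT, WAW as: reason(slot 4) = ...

  0. BR ⇒ go  {3A/2Mu/1Ld/0B | 3r 4w}
  1. MUL→r7 ⇒ go  {3A/1Mu/1Ld/0B | 2r 3w}
  2. BR ⇒ no(FU)  {3A/1Mu/1Ld/0B | 2r 3w}
  3. MEM ⇒ go  {3A/1Mu/0Ld/0B | 1r 3w}
  4. ALU→r5 ⇒ no(RD_PORT)  {3A/1Mu/0Ld/0B | 1r 3w}

reason(slot 4) = RD_PORT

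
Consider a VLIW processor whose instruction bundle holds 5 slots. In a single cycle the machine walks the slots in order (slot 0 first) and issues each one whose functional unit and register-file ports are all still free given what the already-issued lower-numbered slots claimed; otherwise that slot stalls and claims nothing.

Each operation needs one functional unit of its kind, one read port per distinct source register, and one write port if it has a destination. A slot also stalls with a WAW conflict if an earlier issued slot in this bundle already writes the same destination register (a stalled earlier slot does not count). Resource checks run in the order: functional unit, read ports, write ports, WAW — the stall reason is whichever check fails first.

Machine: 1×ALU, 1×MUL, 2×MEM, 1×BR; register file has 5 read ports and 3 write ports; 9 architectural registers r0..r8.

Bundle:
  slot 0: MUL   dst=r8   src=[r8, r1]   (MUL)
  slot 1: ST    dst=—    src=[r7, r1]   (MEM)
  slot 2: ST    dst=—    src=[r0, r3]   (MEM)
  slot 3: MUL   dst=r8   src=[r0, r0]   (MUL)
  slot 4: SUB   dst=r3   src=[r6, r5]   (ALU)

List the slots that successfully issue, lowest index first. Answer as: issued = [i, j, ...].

issued = [0, 1]

  0. MUL→r8 ⇒ go  {1A/0Mu/2Ld/1B | 3r 2w}
  1. MEM ⇒ go  {1A/0Mu/1Ld/1B | 1r 2w}
  2. MEM ⇒ no(RD_PORT)  {1A/0Mu/1Ld/1B | 1r 2w}
  3. MUL→r8 ⇒ no(FU)  {1A/0Mu/1Ld/1B | 1r 2w}
  4. ALU→r3 ⇒ no(RD_PORT)  {1A/0Mu/1Ld/1B | 1r 2w}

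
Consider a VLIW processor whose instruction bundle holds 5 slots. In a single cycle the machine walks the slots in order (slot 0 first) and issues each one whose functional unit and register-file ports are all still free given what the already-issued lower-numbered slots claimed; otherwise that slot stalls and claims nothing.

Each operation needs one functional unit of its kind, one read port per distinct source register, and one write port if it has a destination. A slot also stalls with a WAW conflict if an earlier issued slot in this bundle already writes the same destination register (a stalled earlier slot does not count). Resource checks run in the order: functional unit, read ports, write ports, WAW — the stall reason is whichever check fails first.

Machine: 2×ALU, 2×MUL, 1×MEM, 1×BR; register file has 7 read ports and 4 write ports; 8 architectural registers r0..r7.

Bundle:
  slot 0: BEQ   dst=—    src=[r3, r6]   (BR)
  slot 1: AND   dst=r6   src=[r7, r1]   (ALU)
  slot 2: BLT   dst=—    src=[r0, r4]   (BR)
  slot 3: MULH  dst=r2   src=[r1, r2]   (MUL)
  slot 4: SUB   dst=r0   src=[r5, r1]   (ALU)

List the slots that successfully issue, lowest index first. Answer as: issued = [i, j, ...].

issued = [0, 1, 3]

#0 BR src=r3,r6 dispatched  <A:2 Mu:2 Ld:1 B:0 rd:5 wr:4>
#1 ALU src=r7,r1 dispatched  <A:1 Mu:2 Ld:1 B:0 rd:3 wr:3>
#2 BR src=r0,r4 held:FU  <A:1 Mu:2 Ld:1 B:0 rd:3 wr:3>
#3 MUL src=r1,r2 dispatched  <A:1 Mu:1 Ld:1 B:0 rd:1 wr:2>
#4 ALU src=r5,r1 held:RD_PORT  <A:1 Mu:1 Ld:1 B:0 rd:1 wr:2>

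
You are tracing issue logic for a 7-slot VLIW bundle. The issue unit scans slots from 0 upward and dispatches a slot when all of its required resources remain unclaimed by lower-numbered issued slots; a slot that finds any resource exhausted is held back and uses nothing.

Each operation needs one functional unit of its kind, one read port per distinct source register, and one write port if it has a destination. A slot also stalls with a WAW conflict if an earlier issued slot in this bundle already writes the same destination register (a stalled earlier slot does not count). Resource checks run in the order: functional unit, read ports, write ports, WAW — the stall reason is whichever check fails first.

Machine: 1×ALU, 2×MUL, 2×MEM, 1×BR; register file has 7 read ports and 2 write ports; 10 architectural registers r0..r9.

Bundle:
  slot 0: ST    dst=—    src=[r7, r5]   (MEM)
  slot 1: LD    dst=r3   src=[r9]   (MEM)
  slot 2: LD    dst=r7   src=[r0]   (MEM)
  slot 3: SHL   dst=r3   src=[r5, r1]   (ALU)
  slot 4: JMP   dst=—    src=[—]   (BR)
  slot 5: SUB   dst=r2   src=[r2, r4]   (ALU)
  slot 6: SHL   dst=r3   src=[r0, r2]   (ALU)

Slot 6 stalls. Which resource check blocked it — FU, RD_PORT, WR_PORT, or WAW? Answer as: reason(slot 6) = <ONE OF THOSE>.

#0 MEM src=r7,r5 dispatched  <A:1 Mu:2 Ld:1 B:1 rd:5 wr:2>
#1 MEM src=r9 dispatched  <A:1 Mu:2 Ld:0 B:1 rd:4 wr:1>
#2 MEM src=r0 held:FU  <A:1 Mu:2 Ld:0 B:1 rd:4 wr:1>
#3 ALU src=r5,r1 held:WAW  <A:1 Mu:2 Ld:0 B:1 rd:4 wr:1>
#4 BR src=- dispatched  <A:1 Mu:2 Ld:0 B:0 rd:4 wr:1>
#5 ALU src=r2,r4 dispatched  <A:0 Mu:2 Ld:0 B:0 rd:2 wr:0>
#6 ALU src=r0,r2 held:FU  <A:0 Mu:2 Ld:0 B:0 rd:2 wr:0>

reason(slot 6) = FU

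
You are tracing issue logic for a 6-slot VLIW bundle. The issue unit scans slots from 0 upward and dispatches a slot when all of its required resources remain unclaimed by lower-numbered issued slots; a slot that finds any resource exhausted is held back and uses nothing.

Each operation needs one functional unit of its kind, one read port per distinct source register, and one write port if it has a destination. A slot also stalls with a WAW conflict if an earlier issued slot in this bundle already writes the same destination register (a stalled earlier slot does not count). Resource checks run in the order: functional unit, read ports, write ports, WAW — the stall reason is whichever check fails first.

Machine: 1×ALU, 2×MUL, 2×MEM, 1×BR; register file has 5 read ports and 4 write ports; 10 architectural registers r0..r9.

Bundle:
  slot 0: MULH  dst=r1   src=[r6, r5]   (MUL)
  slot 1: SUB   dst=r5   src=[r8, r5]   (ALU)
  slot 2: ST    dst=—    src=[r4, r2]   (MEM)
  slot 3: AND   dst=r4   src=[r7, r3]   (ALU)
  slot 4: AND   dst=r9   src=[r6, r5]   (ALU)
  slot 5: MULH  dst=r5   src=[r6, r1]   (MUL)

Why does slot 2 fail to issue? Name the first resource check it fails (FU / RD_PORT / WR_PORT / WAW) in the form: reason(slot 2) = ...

reason(slot 2) = RD_PORT

[0] MUL needs rd=2 wr=1: ok; after: ALU=1 MUL=1 MEM=2 BR=1, R=3, W=3
[1] ALU needs rd=2 wr=1: ok; after: ALU=0 MUL=1 MEM=2 BR=1, R=1, W=2
[2] MEM needs rd=2 wr=0: RD_PORT; after: ALU=0 MUL=1 MEM=2 BR=1, R=1, W=2
[3] ALU needs rd=2 wr=1: FU; after: ALU=0 MUL=1 MEM=2 BR=1, R=1, W=2
[4] ALU needs rd=2 wr=1: FU; after: ALU=0 MUL=1 MEM=2 BR=1, R=1, W=2
[5] MUL needs rd=2 wr=1: RD_PORT; after: ALU=0 MUL=1 MEM=2 BR=1, R=1, W=2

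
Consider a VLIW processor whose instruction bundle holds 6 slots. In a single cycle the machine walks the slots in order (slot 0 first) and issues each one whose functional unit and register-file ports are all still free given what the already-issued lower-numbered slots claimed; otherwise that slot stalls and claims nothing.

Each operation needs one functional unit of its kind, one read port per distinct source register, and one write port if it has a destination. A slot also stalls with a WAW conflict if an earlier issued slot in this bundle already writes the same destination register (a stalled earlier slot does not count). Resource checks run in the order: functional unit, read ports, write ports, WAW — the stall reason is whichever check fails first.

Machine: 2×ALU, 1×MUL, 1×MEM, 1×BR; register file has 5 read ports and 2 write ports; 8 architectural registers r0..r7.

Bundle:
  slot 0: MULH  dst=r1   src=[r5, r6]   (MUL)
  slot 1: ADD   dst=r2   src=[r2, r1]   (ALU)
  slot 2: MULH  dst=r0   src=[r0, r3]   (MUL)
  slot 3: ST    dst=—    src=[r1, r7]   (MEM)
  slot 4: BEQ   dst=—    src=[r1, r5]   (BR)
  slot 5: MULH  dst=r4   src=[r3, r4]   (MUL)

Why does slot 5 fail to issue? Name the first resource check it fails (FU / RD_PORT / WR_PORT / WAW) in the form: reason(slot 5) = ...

(0) want 1×MUL +2rd +1wr — yes → AL2|MU0|ME1|BR1|rd3|wr1
(1) want 1×ALU +2rd +1wr — yes → AL1|MU0|ME1|BR1|rd1|wr0
(2) want 1×MUL +2rd +1wr — FU → AL1|MU0|ME1|BR1|rd1|wr0
(3) want 1×MEM +2rd +0wr — RD_PORT → AL1|MU0|ME1|BR1|rd1|wr0
(4) want 1×BR +2rd +0wr — RD_PORT → AL1|MU0|ME1|BR1|rd1|wr0
(5) want 1×MUL +2rd +1wr — FU → AL1|MU0|ME1|BR1|rd1|wr0

reason(slot 5) = FU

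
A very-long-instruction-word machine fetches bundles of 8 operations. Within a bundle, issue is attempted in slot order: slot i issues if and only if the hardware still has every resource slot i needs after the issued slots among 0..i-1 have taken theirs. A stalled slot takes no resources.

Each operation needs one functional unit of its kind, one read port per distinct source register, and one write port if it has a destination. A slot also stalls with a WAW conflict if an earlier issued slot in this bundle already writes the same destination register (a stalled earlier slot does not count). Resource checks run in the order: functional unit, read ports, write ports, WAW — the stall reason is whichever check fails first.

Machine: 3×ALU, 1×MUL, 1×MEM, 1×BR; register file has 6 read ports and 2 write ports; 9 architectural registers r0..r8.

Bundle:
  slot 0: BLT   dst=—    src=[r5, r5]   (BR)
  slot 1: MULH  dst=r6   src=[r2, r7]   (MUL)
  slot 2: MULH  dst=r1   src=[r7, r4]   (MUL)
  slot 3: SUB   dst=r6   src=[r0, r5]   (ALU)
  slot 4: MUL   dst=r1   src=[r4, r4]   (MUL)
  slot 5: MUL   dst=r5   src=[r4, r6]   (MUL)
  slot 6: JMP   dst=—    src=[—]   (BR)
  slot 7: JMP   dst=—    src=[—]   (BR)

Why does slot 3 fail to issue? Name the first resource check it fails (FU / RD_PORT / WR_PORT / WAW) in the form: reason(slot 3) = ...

(0) want 1×BR +1rd +0wr — yes → AL3|MU1|ME1|BR0|rd5|wr2
(1) want 1×MUL +2rd +1wr — yes → AL3|MU0|ME1|BR0|rd3|wr1
(2) want 1×MUL +2rd +1wr — FU → AL3|MU0|ME1|BR0|rd3|wr1
(3) want 1×ALU +2rd +1wr — WAW → AL3|MU0|ME1|BR0|rd3|wr1
(4) want 1×MUL +1rd +1wr — FU → AL3|MU0|ME1|BR0|rd3|wr1
(5) want 1×MUL +2rd +1wr — FU → AL3|MU0|ME1|BR0|rd3|wr1
(6) want 1×BR +0rd +0wr — FU → AL3|MU0|ME1|BR0|rd3|wr1
(7) want 1×BR +0rd +0wr — FU → AL3|MU0|ME1|BR0|rd3|wr1

reason(slot 3) = WAW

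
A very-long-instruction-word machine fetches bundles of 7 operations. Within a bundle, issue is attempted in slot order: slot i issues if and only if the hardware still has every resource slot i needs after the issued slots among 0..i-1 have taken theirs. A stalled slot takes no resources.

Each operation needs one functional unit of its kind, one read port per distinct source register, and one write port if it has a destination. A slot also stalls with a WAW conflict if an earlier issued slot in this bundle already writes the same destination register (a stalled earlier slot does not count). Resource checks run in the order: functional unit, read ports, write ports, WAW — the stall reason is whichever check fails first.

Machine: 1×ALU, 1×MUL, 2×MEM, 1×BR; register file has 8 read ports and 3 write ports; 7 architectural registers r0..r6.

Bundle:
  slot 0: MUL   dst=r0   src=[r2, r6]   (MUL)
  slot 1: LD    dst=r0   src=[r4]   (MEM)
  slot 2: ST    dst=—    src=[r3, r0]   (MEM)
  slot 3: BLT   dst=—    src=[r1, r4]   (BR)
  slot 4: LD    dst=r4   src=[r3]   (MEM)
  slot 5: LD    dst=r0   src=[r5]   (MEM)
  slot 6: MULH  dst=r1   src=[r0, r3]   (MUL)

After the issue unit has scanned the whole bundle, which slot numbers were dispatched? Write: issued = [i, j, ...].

issued = [0, 2, 3, 4]

(0) want 1×MUL +2rd +1wr — yes → AL1|MU0|ME2|BR1|rd6|wr2
(1) want 1×MEM +1rd +1wr — WAW → AL1|MU0|ME2|BR1|rd6|wr2
(2) want 1×MEM +2rd +0wr — yes → AL1|MU0|ME1|BR1|rd4|wr2
(3) want 1×BR +2rd +0wr — yes → AL1|MU0|ME1|BR0|rd2|wr2
(4) want 1×MEM +1rd +1wr — yes → AL1|MU0|ME0|BR0|rd1|wr1
(5) want 1×MEM +1rd +1wr — FU → AL1|MU0|ME0|BR0|rd1|wr1
(6) want 1×MUL +2rd +1wr — FU → AL1|MU0|ME0|BR0|rd1|wr1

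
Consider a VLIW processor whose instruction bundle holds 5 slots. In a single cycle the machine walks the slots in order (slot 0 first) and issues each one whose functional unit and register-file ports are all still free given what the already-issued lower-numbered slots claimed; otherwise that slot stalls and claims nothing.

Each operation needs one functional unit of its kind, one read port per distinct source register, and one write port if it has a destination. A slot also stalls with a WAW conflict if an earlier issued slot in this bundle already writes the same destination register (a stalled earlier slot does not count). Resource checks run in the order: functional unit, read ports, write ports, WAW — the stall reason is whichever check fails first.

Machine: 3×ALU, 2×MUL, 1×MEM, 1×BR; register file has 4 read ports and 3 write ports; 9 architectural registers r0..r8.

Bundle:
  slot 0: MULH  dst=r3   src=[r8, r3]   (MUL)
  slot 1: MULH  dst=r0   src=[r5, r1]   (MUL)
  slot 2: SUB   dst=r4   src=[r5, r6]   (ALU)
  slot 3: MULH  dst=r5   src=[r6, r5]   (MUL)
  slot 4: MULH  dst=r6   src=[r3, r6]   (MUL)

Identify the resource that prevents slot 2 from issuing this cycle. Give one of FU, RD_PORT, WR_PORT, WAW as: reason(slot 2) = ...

reason(slot 2) = RD_PORT

slot 0 (MUL): ISSUE — free A3,Mu1,Ld1,B1 rp2 wp2
slot 1 (MUL): ISSUE — free A3,Mu0,Ld1,B1 rp0 wp1
slot 2 (ALU): stall RD_PORT — free A3,Mu0,Ld1,B1 rp0 wp1
slot 3 (MUL): stall FU — free A3,Mu0,Ld1,B1 rp0 wp1
slot 4 (MUL): stall FU — free A3,Mu0,Ld1,B1 rp0 wp1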